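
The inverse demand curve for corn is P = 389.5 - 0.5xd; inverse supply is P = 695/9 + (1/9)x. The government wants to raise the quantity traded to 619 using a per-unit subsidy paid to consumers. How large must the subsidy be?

At x = 619, from the demand curve buyers pay Pb = 389.5 − 0.5·619 = 80; from the supply curve sellers need Ps = 695/9 + (1/9)·619 = 146.
The subsidy must fill the gap: s = Ps − Pb = 146 − 80 = 66.

Required subsidy s = 66 per unit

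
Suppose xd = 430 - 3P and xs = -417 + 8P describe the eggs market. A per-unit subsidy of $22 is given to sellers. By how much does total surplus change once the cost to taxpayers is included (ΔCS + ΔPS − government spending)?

Pre-subsidy: 430 - 3P = -417 + 8P gives P* = 77, x* = 199.
With the subsidy, sellers receive Ps = Pb + 22 for each unit, where Pb is the price buyers pay.
Supply in terms of Pb becomes xs = -417 + 8(Pb + 22) = -241 + 8Pb. Setting this equal to demand: 430 - 3Pb = -241 + 8Pb, so Pb = 61.
Sellers receive Ps = 61 + 22 = 83; x' = 430 − 3·61 = 247.
ΔCS = ½(199 + 247)(77 − 61) = 3568; ΔPS = ½(199 + 247)(83 − 77) = 1338.
Government spending = 22 × 247 = 5434.
Net change = 3568 + 1338 − 5434 = -528. The loss equals the DWL triangle ½·22·48.

Net change in total surplus = -$528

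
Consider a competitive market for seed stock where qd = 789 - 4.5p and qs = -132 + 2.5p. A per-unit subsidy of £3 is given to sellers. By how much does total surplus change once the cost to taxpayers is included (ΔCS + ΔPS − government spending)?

Pre-subsidy: 789 - 4.5p = -132 + 2.5p gives p* = 921/7, q* = 2757/14.
With the subsidy, sellers receive ps = pb + 3 for each unit, where pb is the price buyers pay.
Supply in terms of pb becomes qs = -132 + 2.5(pb + 3) = -124.5 + 2.5pb. Setting this equal to demand: 789 - 4.5pb = -124.5 + 2.5pb, so pb = 130.5.
Sellers receive ps = 130.5 + 3 = 133.5; q' = 789 − 4.5·130.5 = 201.75.
ΔCS = ½(2757/14 + 201.75)(921/7 − 130.5) = 167445/784; ΔPS = ½(2757/14 + 201.75)(133.5 − 921/7) = 301401/784.
Government spending = 3 × 201.75 = 605.25.
Net change = 167445/784 + 301401/784 − 605.25 = -405/56. The loss equals the DWL triangle ½·3·135/28.

Net change in total surplus = -405/56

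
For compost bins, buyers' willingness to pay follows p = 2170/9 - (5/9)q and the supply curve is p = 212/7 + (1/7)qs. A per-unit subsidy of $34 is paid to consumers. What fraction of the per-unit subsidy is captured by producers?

Pre-subsidy: 2170/9 - (5/9)q = 212/7 + (1/7)q gives q* = 6641/22 and p* = 1615/22.
With the rebate, buyers effectively pay pb = ps − 34, where ps is the price sellers receive.
On the curves, pb = 2170/9 - (5/9)q and ps = 212/7 + (1/7)q; the wedge ps − pb = 34 gives 212/7 + (1/7)q − (2170/9 - (5/9)q) = 34, so q' = 3856/11.
Then pb = 2170/9 − (5/9)·(3856/11) = 510/11 and ps = 212/7 + (1/7)·(3856/11) = 884/11.
Buyers' price falls by p* − pb = 1615/22 − 510/11 = 595/22; sellers' price rises by ps − p* = 884/11 − 1615/22 = 153/22.
So producers capture (153/22)/34 = 9/44 of each unit of subsidy.

Producer share = 9/44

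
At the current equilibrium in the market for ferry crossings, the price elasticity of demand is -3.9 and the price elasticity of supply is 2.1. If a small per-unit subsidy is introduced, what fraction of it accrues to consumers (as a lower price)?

Consumer share = 0.35

For a small subsidy around the equilibrium, the benefit split depends on the relative slopes, which at a point are proportional to the elasticities.
Buyer share = εs/(εs + |εd|) = 2.1/(2.1 + 3.9) = 0.35; seller share = |εd|/(εs + |εd|) = 0.65.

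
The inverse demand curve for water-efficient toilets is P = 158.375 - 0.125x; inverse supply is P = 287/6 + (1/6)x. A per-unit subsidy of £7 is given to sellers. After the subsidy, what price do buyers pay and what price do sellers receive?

Pre-subsidy: 158.375 - 0.125x = 287/6 + (1/6)x gives x* = 379 and P* = 111.
With the subsidy, sellers receive Ps = Pb + 7 for each unit, where Pb is the price buyers pay.
On the curves, Pb = 158.375 - 0.125x and Ps = 287/6 + (1/6)x; the wedge Ps − Pb = 7 gives 287/6 + (1/6)x − (158.375 - 0.125x) = 7, so x' = 403.
Then Pb = 158.375 − 0.125·403 = 108 and Ps = 287/6 + (1/6)·403 = 115.

Buyers pay £108; sellers receive £115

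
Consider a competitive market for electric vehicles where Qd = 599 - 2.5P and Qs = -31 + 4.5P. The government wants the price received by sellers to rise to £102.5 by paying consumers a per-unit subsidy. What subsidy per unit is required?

Required subsidy s = £35 per unit

At a seller price of 102.5, quantity supplied is -31 + 4.5·102.5 = 430.25.
Buyers absorb 430.25 only when they pay Pb with 599 − 2.5·Pb = 430.25, i.e. Pb = 67.5.
s = Ps − Pb = 102.5 − 67.5 = 35.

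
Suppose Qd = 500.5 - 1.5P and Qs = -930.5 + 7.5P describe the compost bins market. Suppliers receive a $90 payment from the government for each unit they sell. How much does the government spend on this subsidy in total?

Government cost = $33705

Pre-subsidy: 500.5 - 1.5P = -930.5 + 7.5P gives P* = 159, Q* = 262.
With the subsidy, sellers receive Ps = Pb + 90 for each unit, where Pb is the price buyers pay.
Supply in terms of Pb becomes Qs = -930.5 + 7.5(Pb + 90) = -255.5 + 7.5Pb. Setting this equal to demand: 500.5 - 1.5Pb = -255.5 + 7.5Pb, so Pb = 84.
Sellers receive Ps = 84 + 90 = 174; Q' = 500.5 − 1.5·84 = 374.5.
Government outlay = subsidy × quantity = 90 × 374.5 = 33705.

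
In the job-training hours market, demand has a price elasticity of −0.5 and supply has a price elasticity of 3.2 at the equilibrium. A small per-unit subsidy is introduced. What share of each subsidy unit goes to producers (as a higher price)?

For a small subsidy around the equilibrium, the benefit split depends on the relative slopes, which at a point are proportional to the elasticities.
Buyer share = εs/(εs + |εd|) = 3.2/(3.2 + 0.5) = 32/37; seller share = |εd|/(εs + |εd|) = 5/37.
So producers capture 5/37 of the subsidy.

Producer share = 5/37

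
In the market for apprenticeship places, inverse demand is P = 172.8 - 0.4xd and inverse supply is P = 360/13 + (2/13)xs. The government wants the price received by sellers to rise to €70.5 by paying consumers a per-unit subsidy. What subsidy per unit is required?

At a seller price of 70.5, quantity supplied is -180 + 6.5·70.5 = 278.25.
Buyers absorb 278.25 only when they pay Pb = 172.8 − 0.4·278.25 = 61.5.
s = Ps − Pb = 70.5 − 61.5 = 9.

Required subsidy s = €9 per unit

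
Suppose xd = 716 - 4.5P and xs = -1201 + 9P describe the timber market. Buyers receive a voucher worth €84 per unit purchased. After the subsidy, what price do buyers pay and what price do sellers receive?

Buyers pay €86; sellers receive €170

Pre-subsidy: 716 - 4.5P = -1201 + 9P gives P* = 142, x* = 77.
With the rebate, buyers effectively pay Pb = Ps − 84, where Ps is the price sellers receive.
Demand in terms of Ps becomes xd = 716 − 4.5(Ps − 84) = 1094 - 4.5Ps. Setting this equal to supply: 1094 - 4.5Ps = -1201 + 9Ps, so Ps = 170.
Buyers pay Pb = 170 − 84 = 86; x' = -1201 + 9·170 = 329.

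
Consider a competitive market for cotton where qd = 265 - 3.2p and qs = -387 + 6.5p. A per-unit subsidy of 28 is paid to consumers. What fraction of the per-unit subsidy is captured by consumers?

Pre-subsidy: 265 - 3.2p = -387 + 6.5p gives p* = 6520/97, q* = 4841/97.
With the rebate, buyers effectively pay pb = ps − 28, where ps is the price sellers receive.
Demand in terms of ps becomes qd = 265 − 3.2(ps − 28) = 354.6 - 3.2ps. Setting this equal to supply: 354.6 - 3.2ps = -387 + 6.5ps, so ps = 7416/97.
Buyers pay pb = 7416/97 − 28 = 4700/97; q' = -387 + 6.5·(7416/97) = 10665/97.
Buyers' price falls by p* − pb = 6520/97 − 4700/97 = 1820/97; sellers' price rises by ps − p* = 7416/97 − 6520/97 = 896/97.
So consumers capture (1820/97)/28 = 65/97 of each unit of subsidy.

Consumer share = 65/97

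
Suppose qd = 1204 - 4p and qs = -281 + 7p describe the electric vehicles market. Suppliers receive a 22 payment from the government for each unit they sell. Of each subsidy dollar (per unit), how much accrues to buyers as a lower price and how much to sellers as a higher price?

Pre-subsidy: 1204 - 4p = -281 + 7p gives p* = 135, q* = 664.
With the subsidy, sellers receive ps = pb + 22 for each unit, where pb is the price buyers pay.
Supply in terms of pb becomes qs = -281 + 7(pb + 22) = -127 + 7pb. Setting this equal to demand: 1204 - 4pb = -127 + 7pb, so pb = 121.
Sellers receive ps = 121 + 22 = 143; q' = 1204 − 4·121 = 720.
Buyers' price falls by p* − pb = 135 − 121 = 14; sellers' price rises by ps − p* = 143 − 135 = 8.

Buyers gain 14 per unit; sellers gain 8 per unit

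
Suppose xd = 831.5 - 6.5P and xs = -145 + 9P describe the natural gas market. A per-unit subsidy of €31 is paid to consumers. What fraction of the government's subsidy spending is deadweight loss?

DWL / government spending = 117/1078

Pre-subsidy: 831.5 - 6.5P = -145 + 9P gives P* = 63, x* = 422.
With the rebate, buyers effectively pay Pb = Ps − 31, where Ps is the price sellers receive.
Demand in terms of Ps becomes xd = 831.5 − 6.5(Ps − 31) = 1033 - 6.5Ps. Setting this equal to supply: 1033 - 6.5Ps = -145 + 9Ps, so Ps = 76.
Buyers pay Pb = 76 − 31 = 45; x' = -145 + 9·76 = 539.
ΔCS = ½(422 + 539)(63 − 45) = 8649; ΔPS = ½(422 + 539)(76 − 63) = 6246.5.
Government spending = 31 × 539 = 16709.
DWL = ½ × 31 × (539 − 422) = 1813.5; fraction = 1813.5 / 16709 = 117/1078.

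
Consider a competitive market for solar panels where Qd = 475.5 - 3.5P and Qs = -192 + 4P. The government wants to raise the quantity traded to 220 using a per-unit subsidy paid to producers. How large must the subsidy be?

At Q = 220, invert demand for the buyer price: Pb = (475.5 − 220)/3.5 = 73; invert supply for the seller price: Ps = (220 − (-192))/4 = 103.
The subsidy must fill the gap: s = Ps − Pb = 103 − 73 = 30.

Required subsidy s = 30 per unit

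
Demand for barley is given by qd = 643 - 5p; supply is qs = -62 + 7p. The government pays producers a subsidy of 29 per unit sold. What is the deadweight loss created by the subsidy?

Pre-subsidy: 643 - 5p = -62 + 7p gives p* = 58.75, q* = 349.25.
With the subsidy, sellers receive ps = pb + 29 for each unit, where pb is the price buyers pay.
Supply in terms of pb becomes qs = -62 + 7(pb + 29) = 141 + 7pb. Setting this equal to demand: 643 - 5pb = 141 + 7pb, so pb = 251/6.
Sellers receive ps = 251/6 + 29 = 425/6; q' = 643 − 5·(251/6) = 2603/6.
The subsidy expands output by 2603/6 − 349.25 = 1015/12 past the efficient level; on those units the gap between marginal cost and willingness to pay runs from 0 up to 29.
DWL = ½ × 29 × 1015/12 = 29435/24.

Deadweight loss = 29435/24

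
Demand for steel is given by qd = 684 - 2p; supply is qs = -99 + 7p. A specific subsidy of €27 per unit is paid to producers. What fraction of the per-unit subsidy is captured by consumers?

Consumer share = 7/9

Pre-subsidy: 684 - 2p = -99 + 7p gives p* = 87, q* = 510.
With the subsidy, sellers receive ps = pb + 27 for each unit, where pb is the price buyers pay.
Supply in terms of pb becomes qs = -99 + 7(pb + 27) = 90 + 7pb. Setting this equal to demand: 684 - 2pb = 90 + 7pb, so pb = 66.
Sellers receive ps = 66 + 27 = 93; q' = 684 − 2·66 = 552.
Buyers' price falls by p* − pb = 87 − 66 = 21; sellers' price rises by ps − p* = 93 − 87 = 6.
So consumers capture 21/27 = 7/9 of each unit of subsidy.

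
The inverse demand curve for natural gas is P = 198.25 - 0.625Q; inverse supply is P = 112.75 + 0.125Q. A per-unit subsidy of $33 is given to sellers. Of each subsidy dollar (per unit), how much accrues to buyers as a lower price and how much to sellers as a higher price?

Pre-subsidy: 198.25 - 0.625Q = 112.75 + 0.125Q gives Q* = 114 and P* = 127.
With the subsidy, sellers receive Ps = Pb + 33 for each unit, where Pb is the price buyers pay.
On the curves, Pb = 198.25 - 0.625Q and Ps = 112.75 + 0.125Q; the wedge Ps − Pb = 33 gives 112.75 + 0.125Q − (198.25 - 0.625Q) = 33, so Q' = 158.
Then Pb = 198.25 − 0.625·158 = 99.5 and Ps = 112.75 + 0.125·158 = 132.5.
Buyers' price falls by P* − Pb = 127 − 99.5 = 27.5; sellers' price rises by Ps − P* = 132.5 − 127 = 5.5.

Buyers gain $27.5 per unit; sellers gain $5.5 per unit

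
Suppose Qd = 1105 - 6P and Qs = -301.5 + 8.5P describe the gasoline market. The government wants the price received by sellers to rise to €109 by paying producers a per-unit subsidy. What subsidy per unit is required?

At a seller price of 109, quantity supplied is -301.5 + 8.5·109 = 625.
Buyers absorb 625 only when they pay Pb with 1105 − 6·Pb = 625, i.e. Pb = 80.
s = Ps − Pb = 109 − 80 = 29.

Required subsidy s = €29 per unit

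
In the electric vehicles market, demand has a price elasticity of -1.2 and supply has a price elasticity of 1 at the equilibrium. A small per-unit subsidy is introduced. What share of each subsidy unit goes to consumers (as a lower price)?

Consumer share = 5/11

For a small subsidy around the equilibrium, the benefit split depends on the relative slopes, which at a point are proportional to the elasticities.
Buyer share = εs/(εs + |εd|) = 1/(1 + 1.2) = 5/11; seller share = |εd|/(εs + |εd|) = 6/11.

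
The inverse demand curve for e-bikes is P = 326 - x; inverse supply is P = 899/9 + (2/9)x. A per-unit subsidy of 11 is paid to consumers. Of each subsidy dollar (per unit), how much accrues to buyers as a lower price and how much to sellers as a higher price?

Pre-subsidy: 326 - x = 899/9 + (2/9)x gives x* = 185 and P* = 141.
With the rebate, buyers effectively pay Pb = Ps − 11, where Ps is the price sellers receive.
On the curves, Pb = 326 - x and Ps = 899/9 + (2/9)x; the wedge Ps − Pb = 11 gives 899/9 + (2/9)x − (326 - x) = 11, so x' = 194.
Then Pb = 326 − 1·194 = 132 and Ps = 899/9 + (2/9)·194 = 143.
Buyers' price falls by P* − Pb = 141 − 132 = 9; sellers' price rises by Ps − P* = 143 − 141 = 2.

Buyers gain 9 per unit; sellers gain 2 per unit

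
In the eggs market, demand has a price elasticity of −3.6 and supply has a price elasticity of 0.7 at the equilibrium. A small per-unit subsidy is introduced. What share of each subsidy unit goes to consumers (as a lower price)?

For a small subsidy around the equilibrium, the benefit split depends on the relative slopes, which at a point are proportional to the elasticities.
Buyer share = εs/(εs + |εd|) = 0.7/(0.7 + 3.6) = 7/43; seller share = |εd|/(εs + |εd|) = 36/43.

Consumer share = 7/43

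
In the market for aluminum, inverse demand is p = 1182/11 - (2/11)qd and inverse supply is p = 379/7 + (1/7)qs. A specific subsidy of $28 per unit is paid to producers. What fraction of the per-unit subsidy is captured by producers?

Producer share = 0.44

Pre-subsidy: 1182/11 - (2/11)q = 379/7 + (1/7)q gives q* = 164.2 and p* = 77.6.
With the subsidy, sellers receive ps = pb + 28 for each unit, where pb is the price buyers pay.
On the curves, pb = 1182/11 - (2/11)q and ps = 379/7 + (1/7)q; the wedge ps − pb = 28 gives 379/7 + (1/7)q − (1182/11 - (2/11)q) = 28, so q' = 250.44.
Then pb = 1182/11 − (2/11)·250.44 = 61.92 and ps = 379/7 + (1/7)·250.44 = 89.92.
Buyers' price falls by p* − pb = 77.6 − 61.92 = 15.68; sellers' price rises by ps − p* = 89.92 − 77.6 = 12.32.
So producers capture 12.32/28 = 0.44 of each unit of subsidy.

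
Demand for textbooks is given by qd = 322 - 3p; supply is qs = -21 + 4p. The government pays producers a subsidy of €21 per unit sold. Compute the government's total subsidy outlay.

Government cost = €4431

Pre-subsidy: 322 - 3p = -21 + 4p gives p* = 49, q* = 175.
With the subsidy, sellers receive ps = pb + 21 for each unit, where pb is the price buyers pay.
Supply in terms of pb becomes qs = -21 + 4(pb + 21) = 63 + 4pb. Setting this equal to demand: 322 - 3pb = 63 + 4pb, so pb = 37.
Sellers receive ps = 37 + 21 = 58; q' = 322 − 3·37 = 211.
Government outlay = subsidy × quantity = 21 × 211 = 4431.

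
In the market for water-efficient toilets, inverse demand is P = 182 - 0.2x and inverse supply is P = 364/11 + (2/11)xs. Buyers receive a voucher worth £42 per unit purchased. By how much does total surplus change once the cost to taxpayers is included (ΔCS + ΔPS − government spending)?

Pre-subsidy: 182 - 0.2x = 364/11 + (2/11)x gives x* = 390 and P* = 104.
With the rebate, buyers effectively pay Pb = Ps − 42, where Ps is the price sellers receive.
On the curves, Pb = 182 - 0.2x and Ps = 364/11 + (2/11)x; the wedge Ps − Pb = 42 gives 364/11 + (2/11)x − (182 - 0.2x) = 42, so x' = 500.
Then Pb = 182 − 0.2·500 = 82 and Ps = 364/11 + (2/11)·500 = 124.
ΔCS = ½(390 + 500)(104 − 82) = 9790; ΔPS = ½(390 + 500)(124 − 104) = 8900.
Government spending = 42 × 500 = 21000.
Net change = 9790 + 8900 − 21000 = -2310. The loss equals the DWL triangle ½·42·110.

Net change in total surplus = -£2310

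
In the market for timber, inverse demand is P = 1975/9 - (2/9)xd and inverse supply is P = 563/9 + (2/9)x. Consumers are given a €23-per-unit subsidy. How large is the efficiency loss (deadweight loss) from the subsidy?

Deadweight loss = €595.125

Pre-subsidy: 1975/9 - (2/9)x = 563/9 + (2/9)x gives x* = 353 and P* = 141.
With the rebate, buyers effectively pay Pb = Ps − 23, where Ps is the price sellers receive.
On the curves, Pb = 1975/9 - (2/9)x and Ps = 563/9 + (2/9)x; the wedge Ps − Pb = 23 gives 563/9 + (2/9)x − (1975/9 - (2/9)x) = 23, so x' = 404.75.
Then Pb = 1975/9 − (2/9)·404.75 = 129.5 and Ps = 563/9 + (2/9)·404.75 = 152.5.
The subsidy expands output by 404.75 − 353 = 51.75 past the efficient level; on those units the gap between marginal cost and willingness to pay runs from 0 up to 23.
DWL = ½ × 23 × 51.75 = 595.125.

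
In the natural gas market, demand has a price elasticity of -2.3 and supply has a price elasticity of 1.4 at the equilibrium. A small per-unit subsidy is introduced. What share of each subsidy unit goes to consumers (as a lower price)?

Consumer share = 14/37

For a small subsidy around the equilibrium, the benefit split depends on the relative slopes, which at a point are proportional to the elasticities.
Buyer share = εs/(εs + |εd|) = 1.4/(1.4 + 2.3) = 14/37; seller share = |εd|/(εs + |εd|) = 23/37.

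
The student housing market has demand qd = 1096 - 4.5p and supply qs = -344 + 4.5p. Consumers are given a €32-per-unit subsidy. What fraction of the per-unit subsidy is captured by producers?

Producer share = 0.5

Pre-subsidy: 1096 - 4.5p = -344 + 4.5p gives p* = 160, q* = 376.
With the rebate, buyers effectively pay pb = ps − 32, where ps is the price sellers receive.
Demand in terms of ps becomes qd = 1096 − 4.5(ps − 32) = 1240 - 4.5ps. Setting this equal to supply: 1240 - 4.5ps = -344 + 4.5ps, so ps = 176.
Buyers pay pb = 176 − 32 = 144; q' = -344 + 4.5·176 = 448.
Buyers' price falls by p* − pb = 160 − 144 = 16; sellers' price rises by ps − p* = 176 − 160 = 16.
So producers capture 16/32 = 0.5 of each unit of subsidy.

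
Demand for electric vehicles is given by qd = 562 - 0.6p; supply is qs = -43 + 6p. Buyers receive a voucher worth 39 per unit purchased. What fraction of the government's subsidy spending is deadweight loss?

DWL / government spending = 3/149

Pre-subsidy: 562 - 0.6p = -43 + 6p gives p* = 275/3, q* = 507.
With the rebate, buyers effectively pay pb = ps − 39, where ps is the price sellers receive.
Demand in terms of ps becomes qd = 562 − 0.6(ps − 39) = 585.4 - 0.6ps. Setting this equal to supply: 585.4 - 0.6ps = -43 + 6ps, so ps = 3142/33.
Buyers pay pb = 3142/33 − 39 = 1855/33; q' = -43 + 6·(3142/33) = 5811/11.
ΔCS = ½(507 + 5811/11)(275/3 − 1855/33) = 2220660/121; ΔPS = ½(507 + 5811/11)(3142/33 − 275/3) = 222066/121.
Government spending = 39 × 5811/11 = 226629/11.
DWL = ½ × 39 × (5811/11 − 507) = 4563/11; fraction = (4563/11) / (226629/11) = 3/149.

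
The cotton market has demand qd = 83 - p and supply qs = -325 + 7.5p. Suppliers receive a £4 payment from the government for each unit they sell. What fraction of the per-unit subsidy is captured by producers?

Pre-subsidy: 83 - p = -325 + 7.5p gives p* = 48, q* = 35.
With the subsidy, sellers receive ps = pb + 4 for each unit, where pb is the price buyers pay.
Supply in terms of pb becomes qs = -325 + 7.5(pb + 4) = -295 + 7.5pb. Setting this equal to demand: 83 - pb = -295 + 7.5pb, so pb = 756/17.
Sellers receive ps = 756/17 + 4 = 824/17; q' = 83 − 1·(756/17) = 655/17.
Buyers' price falls by p* − pb = 48 − 756/17 = 60/17; sellers' price rises by ps − p* = 824/17 − 48 = 8/17.
So producers capture (8/17)/4 = 2/17 of each unit of subsidy.

Producer share = 2/17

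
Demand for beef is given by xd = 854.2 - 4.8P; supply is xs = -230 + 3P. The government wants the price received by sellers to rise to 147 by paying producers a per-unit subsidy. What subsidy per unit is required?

At a seller price of 147, quantity supplied is -230 + 3·147 = 211.
Buyers absorb 211 only when they pay Pb with 854.2 − 4.8·Pb = 211, i.e. Pb = 134.
s = Ps − Pb = 147 − 134 = 13.

Required subsidy s = 13 per unit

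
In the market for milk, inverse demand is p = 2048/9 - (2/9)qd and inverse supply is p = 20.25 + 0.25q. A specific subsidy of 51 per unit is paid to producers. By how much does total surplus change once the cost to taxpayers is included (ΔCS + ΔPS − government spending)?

Pre-subsidy: 2048/9 - (2/9)q = 20.25 + 0.25q gives q* = 439 and p* = 130.
With the subsidy, sellers receive ps = pb + 51 for each unit, where pb is the price buyers pay.
On the curves, pb = 2048/9 - (2/9)q and ps = 20.25 + 0.25q; the wedge ps − pb = 51 gives 20.25 + 0.25q − (2048/9 - (2/9)q) = 51, so q' = 547.
Then pb = 2048/9 − (2/9)·547 = 106 and ps = 20.25 + 0.25·547 = 157.
ΔCS = ½(439 + 547)(130 − 106) = 11832; ΔPS = ½(439 + 547)(157 − 130) = 13311.
Government spending = 51 × 547 = 27897.
Net change = 11832 + 13311 − 27897 = -2754. The loss equals the DWL triangle ½·51·108.

Net change in total surplus = -2754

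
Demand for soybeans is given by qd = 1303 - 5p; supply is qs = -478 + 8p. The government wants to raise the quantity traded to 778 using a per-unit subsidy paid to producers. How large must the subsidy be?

At q = 778, invert demand for the buyer price: pb = (1303 − 778)/5 = 105; invert supply for the seller price: ps = (778 − (-478))/8 = 157.
The subsidy must fill the gap: s = ps − pb = 157 − 105 = 52.

Required subsidy s = 52 per unit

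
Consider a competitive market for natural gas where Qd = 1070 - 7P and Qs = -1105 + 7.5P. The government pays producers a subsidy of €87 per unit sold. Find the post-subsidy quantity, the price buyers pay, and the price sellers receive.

Pre-subsidy: 1070 - 7P = -1105 + 7.5P gives P* = 150, Q* = 20.
With the subsidy, sellers receive Ps = Pb + 87 for each unit, where Pb is the price buyers pay.
Supply in terms of Pb becomes Qs = -1105 + 7.5(Pb + 87) = -452.5 + 7.5Pb. Setting this equal to demand: 1070 - 7Pb = -452.5 + 7.5Pb, so Pb = 105.
Sellers receive Ps = 105 + 87 = 192; Q' = 1070 − 7·105 = 335.

Q' = 335; buyers pay €105; sellers receive €192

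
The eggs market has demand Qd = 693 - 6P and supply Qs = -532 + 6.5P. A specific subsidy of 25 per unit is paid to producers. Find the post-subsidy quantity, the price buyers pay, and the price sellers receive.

Pre-subsidy: 693 - 6P = -532 + 6.5P gives P* = 98, Q* = 105.
With the subsidy, sellers receive Ps = Pb + 25 for each unit, where Pb is the price buyers pay.
Supply in terms of Pb becomes Qs = -532 + 6.5(Pb + 25) = -369.5 + 6.5Pb. Setting this equal to demand: 693 - 6Pb = -369.5 + 6.5Pb, so Pb = 85.
Sellers receive Ps = 85 + 25 = 110; Q' = 693 − 6·85 = 183.

Q' = 183; buyers pay 85; sellers receive 110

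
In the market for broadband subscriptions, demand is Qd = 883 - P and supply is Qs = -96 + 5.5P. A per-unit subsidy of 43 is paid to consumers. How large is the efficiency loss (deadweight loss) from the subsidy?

Deadweight loss = 20339/26

Pre-subsidy: 883 - P = -96 + 5.5P gives P* = 1958/13, Q* = 9521/13.
With the rebate, buyers effectively pay Pb = Ps − 43, where Ps is the price sellers receive.
Demand in terms of Ps becomes Qd = 883 − 1(Ps − 43) = 926 - Ps. Setting this equal to supply: 926 - Ps = -96 + 5.5Ps, so Ps = 2044/13.
Buyers pay Pb = 2044/13 − 43 = 1485/13; Q' = -96 + 5.5·(2044/13) = 9994/13.
The subsidy expands output by 9994/13 − 9521/13 = 473/13 past the efficient level; on those units the gap between marginal cost and willingness to pay runs from 0 up to 43.
DWL = ½ × 43 × 473/13 = 20339/26.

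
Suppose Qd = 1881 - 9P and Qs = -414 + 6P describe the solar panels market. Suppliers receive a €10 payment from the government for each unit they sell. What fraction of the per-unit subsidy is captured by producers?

Pre-subsidy: 1881 - 9P = -414 + 6P gives P* = 153, Q* = 504.
With the subsidy, sellers receive Ps = Pb + 10 for each unit, where Pb is the price buyers pay.
Supply in terms of Pb becomes Qs = -414 + 6(Pb + 10) = -354 + 6Pb. Setting this equal to demand: 1881 - 9Pb = -354 + 6Pb, so Pb = 149.
Sellers receive Ps = 149 + 10 = 159; Q' = 1881 − 9·149 = 540.
Buyers' price falls by P* − Pb = 153 − 149 = 4; sellers' price rises by Ps − P* = 159 − 153 = 6.
So producers capture 6/10 = 0.6 of each unit of subsidy.

Producer share = 0.6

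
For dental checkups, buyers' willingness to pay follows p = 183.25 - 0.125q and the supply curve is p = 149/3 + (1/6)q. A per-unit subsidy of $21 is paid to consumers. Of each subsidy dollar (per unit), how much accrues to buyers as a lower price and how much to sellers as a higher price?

Pre-subsidy: 183.25 - 0.125q = 149/3 + (1/6)q gives q* = 458 and p* = 126.
With the rebate, buyers effectively pay pb = ps − 21, where ps is the price sellers receive.
On the curves, pb = 183.25 - 0.125q and ps = 149/3 + (1/6)q; the wedge ps − pb = 21 gives 149/3 + (1/6)q − (183.25 - 0.125q) = 21, so q' = 530.
Then pb = 183.25 − 0.125·530 = 117 and ps = 149/3 + (1/6)·530 = 138.
Buyers' price falls by p* − pb = 126 − 117 = 9; sellers' price rises by ps − p* = 138 − 126 = 12.

Buyers gain $9 per unit; sellers gain $12 per unit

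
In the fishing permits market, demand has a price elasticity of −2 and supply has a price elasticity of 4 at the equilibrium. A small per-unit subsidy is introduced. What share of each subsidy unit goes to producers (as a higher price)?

For a small subsidy around the equilibrium, the benefit split depends on the relative slopes, which at a point are proportional to the elasticities.
Buyer share = εs/(εs + |εd|) = 4/(4 + 2) = 2/3; seller share = |εd|/(εs + |εd|) = 1/3.
So producers capture 1/3 of the subsidy.

Producer share = 1/3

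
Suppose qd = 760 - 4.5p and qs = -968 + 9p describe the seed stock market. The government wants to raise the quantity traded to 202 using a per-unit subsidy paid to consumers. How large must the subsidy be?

At q = 202, invert demand for the buyer price: pb = (760 − 202)/4.5 = 124; invert supply for the seller price: ps = (202 − (-968))/9 = 130.
The subsidy must fill the gap: s = ps − pb = 130 − 124 = 6.

Required subsidy s = 6 per unit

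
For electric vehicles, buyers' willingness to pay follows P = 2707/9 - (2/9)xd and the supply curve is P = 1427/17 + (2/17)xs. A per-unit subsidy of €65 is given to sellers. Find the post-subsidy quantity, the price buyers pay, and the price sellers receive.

x' = 829.25; buyers pay €116.5; sellers receive €181.5

Pre-subsidy: 2707/9 - (2/9)x = 1427/17 + (2/17)x gives x* = 638 and P* = 159.
With the subsidy, sellers receive Ps = Pb + 65 for each unit, where Pb is the price buyers pay.
On the curves, Pb = 2707/9 - (2/9)x and Ps = 1427/17 + (2/17)x; the wedge Ps − Pb = 65 gives 1427/17 + (2/17)x − (2707/9 - (2/9)x) = 65, so x' = 829.25.
Then Pb = 2707/9 − (2/9)·829.25 = 116.5 and Ps = 1427/17 + (2/17)·829.25 = 181.5.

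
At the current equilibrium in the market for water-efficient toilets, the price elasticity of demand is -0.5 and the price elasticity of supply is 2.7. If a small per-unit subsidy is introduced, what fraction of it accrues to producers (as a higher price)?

For a small subsidy around the equilibrium, the benefit split depends on the relative slopes, which at a point are proportional to the elasticities.
Buyer share = εs/(εs + |εd|) = 2.7/(2.7 + 0.5) = 0.84375; seller share = |εd|/(εs + |εd|) = 0.15625.
So producers capture 0.15625 of the subsidy.

Producer share = 0.15625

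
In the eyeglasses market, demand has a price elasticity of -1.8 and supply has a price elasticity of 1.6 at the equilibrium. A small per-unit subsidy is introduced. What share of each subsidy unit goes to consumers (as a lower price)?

Consumer share = 8/17

For a small subsidy around the equilibrium, the benefit split depends on the relative slopes, which at a point are proportional to the elasticities.
Buyer share = εs/(εs + |εd|) = 1.6/(1.6 + 1.8) = 8/17; seller share = |εd|/(εs + |εd|) = 9/17.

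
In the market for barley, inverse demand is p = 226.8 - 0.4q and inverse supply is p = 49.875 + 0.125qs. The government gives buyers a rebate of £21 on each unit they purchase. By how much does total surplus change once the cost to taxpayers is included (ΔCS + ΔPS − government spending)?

Pre-subsidy: 226.8 - 0.4q = 49.875 + 0.125q gives q* = 337 and p* = 92.
With the rebate, buyers effectively pay pb = ps − 21, where ps is the price sellers receive.
On the curves, pb = 226.8 - 0.4q and ps = 49.875 + 0.125q; the wedge ps − pb = 21 gives 49.875 + 0.125q − (226.8 - 0.4q) = 21, so q' = 377.
Then pb = 226.8 − 0.4·377 = 76 and ps = 49.875 + 0.125·377 = 97.
ΔCS = ½(337 + 377)(92 − 76) = 5712; ΔPS = ½(337 + 377)(97 − 92) = 1785.
Government spending = 21 × 377 = 7917.
Net change = 5712 + 1785 − 7917 = -420. The loss equals the DWL triangle ½·21·40.

Net change in total surplus = -£420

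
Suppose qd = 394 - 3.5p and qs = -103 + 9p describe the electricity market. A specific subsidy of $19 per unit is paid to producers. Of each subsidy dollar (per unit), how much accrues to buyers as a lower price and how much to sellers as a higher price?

Buyers gain $13.68 per unit; sellers gain $5.32 per unit

Pre-subsidy: 394 - 3.5p = -103 + 9p gives p* = 39.76, q* = 254.84.
With the subsidy, sellers receive ps = pb + 19 for each unit, where pb is the price buyers pay.
Supply in terms of pb becomes qs = -103 + 9(pb + 19) = 68 + 9pb. Setting this equal to demand: 394 - 3.5pb = 68 + 9pb, so pb = 26.08.
Sellers receive ps = 26.08 + 19 = 45.08; q' = 394 − 3.5·26.08 = 302.72.
Buyers' price falls by p* − pb = 39.76 − 26.08 = 13.68; sellers' price rises by ps − p* = 45.08 − 39.76 = 5.32.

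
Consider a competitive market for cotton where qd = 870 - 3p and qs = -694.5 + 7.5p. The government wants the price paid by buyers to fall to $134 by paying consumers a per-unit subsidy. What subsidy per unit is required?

Required subsidy s = $21 per unit

At a buyer price of 134, quantity demanded is 870 − 3·134 = 468.
Sellers supply 468 only when they receive ps with -694.5 + 7.5·ps = 468, i.e. ps = 155.
s = ps − pb = 155 − 134 = 21.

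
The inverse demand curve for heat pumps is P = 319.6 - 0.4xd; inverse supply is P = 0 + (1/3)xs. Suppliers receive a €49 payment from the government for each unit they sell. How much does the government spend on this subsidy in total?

Government cost = 270921/11

Pre-subsidy: 319.6 - 0.4x = 0 + (1/3)x gives x* = 4794/11 and P* = 1598/11.
With the subsidy, sellers receive Ps = Pb + 49 for each unit, where Pb is the price buyers pay.
On the curves, Pb = 319.6 - 0.4x and Ps = 0 + (1/3)x; the wedge Ps − Pb = 49 gives 0 + (1/3)x − (319.6 - 0.4x) = 49, so x' = 5529/11.
Then Pb = 319.6 − 0.4·(5529/11) = 1304/11 and Ps = 0 + (1/3)·(5529/11) = 1843/11.
Government outlay = subsidy × quantity = 49 × 5529/11 = 270921/11.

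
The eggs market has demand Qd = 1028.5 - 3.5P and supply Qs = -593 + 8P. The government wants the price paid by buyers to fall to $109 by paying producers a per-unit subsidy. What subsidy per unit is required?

Required subsidy s = $46 per unit

At a buyer price of 109, quantity demanded is 1028.5 − 3.5·109 = 647.
Sellers supply 647 only when they receive Ps with -593 + 8·Ps = 647, i.e. Ps = 155.
s = Ps − Pb = 155 − 109 = 46.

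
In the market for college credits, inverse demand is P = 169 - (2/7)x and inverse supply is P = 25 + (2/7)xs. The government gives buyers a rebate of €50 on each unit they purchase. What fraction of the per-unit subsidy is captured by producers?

Producer share = 0.5

Pre-subsidy: 169 - (2/7)x = 25 + (2/7)x gives x* = 252 and P* = 97.
With the rebate, buyers effectively pay Pb = Ps − 50, where Ps is the price sellers receive.
On the curves, Pb = 169 - (2/7)x and Ps = 25 + (2/7)x; the wedge Ps − Pb = 50 gives 25 + (2/7)x − (169 - (2/7)x) = 50, so x' = 339.5.
Then Pb = 169 − (2/7)·339.5 = 72 and Ps = 25 + (2/7)·339.5 = 122.
Buyers' price falls by P* − Pb = 97 − 72 = 25; sellers' price rises by Ps − P* = 122 − 97 = 25.
So producers capture 25/50 = 0.5 of each unit of subsidy.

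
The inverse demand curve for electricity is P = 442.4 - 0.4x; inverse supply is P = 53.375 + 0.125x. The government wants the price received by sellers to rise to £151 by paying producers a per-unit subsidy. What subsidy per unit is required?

At a seller price of 151, quantity supplied is -427 + 8·151 = 781.
Buyers absorb 781 only when they pay Pb = 442.4 − 0.4·781 = 130.
s = Ps − Pb = 151 − 130 = 21.

Required subsidy s = £21 per unit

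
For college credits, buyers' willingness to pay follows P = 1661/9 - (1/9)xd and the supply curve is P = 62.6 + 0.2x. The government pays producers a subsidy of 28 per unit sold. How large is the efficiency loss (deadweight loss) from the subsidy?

Deadweight loss = 1260

Pre-subsidy: 1661/9 - (1/9)x = 62.6 + 0.2x gives x* = 392 and P* = 141.
With the subsidy, sellers receive Ps = Pb + 28 for each unit, where Pb is the price buyers pay.
On the curves, Pb = 1661/9 - (1/9)x and Ps = 62.6 + 0.2x; the wedge Ps − Pb = 28 gives 62.6 + 0.2x − (1661/9 - (1/9)x) = 28, so x' = 482.
Then Pb = 1661/9 − (1/9)·482 = 131 and Ps = 62.6 + 0.2·482 = 159.
The subsidy expands output by 482 − 392 = 90 past the efficient level; on those units the gap between marginal cost and willingness to pay runs from 0 up to 28.
DWL = ½ × 28 × 90 = 1260.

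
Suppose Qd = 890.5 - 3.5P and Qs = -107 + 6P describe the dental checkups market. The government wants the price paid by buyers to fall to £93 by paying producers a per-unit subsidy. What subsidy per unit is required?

At a buyer price of 93, quantity demanded is 890.5 − 3.5·93 = 565.
Sellers supply 565 only when they receive Ps with -107 + 6·Ps = 565, i.e. Ps = 112.
s = Ps − Pb = 112 − 93 = 19.

Required subsidy s = £19 per unit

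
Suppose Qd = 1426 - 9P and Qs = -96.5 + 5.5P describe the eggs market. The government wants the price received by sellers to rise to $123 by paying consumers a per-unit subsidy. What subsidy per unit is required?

At a seller price of 123, quantity supplied is -96.5 + 5.5·123 = 580.
Buyers absorb 580 only when they pay Pb with 1426 − 9·Pb = 580, i.e. Pb = 94.
s = Ps − Pb = 123 − 94 = 29.

Required subsidy s = $29 per unit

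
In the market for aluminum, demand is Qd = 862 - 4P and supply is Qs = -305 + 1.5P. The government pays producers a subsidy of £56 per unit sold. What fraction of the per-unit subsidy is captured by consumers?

Consumer share = 3/11

Pre-subsidy: 862 - 4P = -305 + 1.5P gives P* = 2334/11, Q* = 146/11.
With the subsidy, sellers receive Ps = Pb + 56 for each unit, where Pb is the price buyers pay.
Supply in terms of Pb becomes Qs = -305 + 1.5(Pb + 56) = -221 + 1.5Pb. Setting this equal to demand: 862 - 4Pb = -221 + 1.5Pb, so Pb = 2166/11.
Sellers receive Ps = 2166/11 + 56 = 2782/11; Q' = 862 − 4·(2166/11) = 818/11.
Buyers' price falls by P* − Pb = 2334/11 − 2166/11 = 168/11; sellers' price rises by Ps − P* = 2782/11 − 2334/11 = 448/11.
So consumers capture (168/11)/56 = 3/11 of each unit of subsidy.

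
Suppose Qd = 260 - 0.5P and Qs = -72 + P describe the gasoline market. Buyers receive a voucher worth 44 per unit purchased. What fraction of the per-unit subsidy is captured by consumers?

Pre-subsidy: 260 - 0.5P = -72 + P gives P* = 664/3, Q* = 448/3.
With the rebate, buyers effectively pay Pb = Ps − 44, where Ps is the price sellers receive.
Demand in terms of Ps becomes Qd = 260 − 0.5(Ps − 44) = 282 - 0.5Ps. Setting this equal to supply: 282 - 0.5Ps = -72 + Ps, so Ps = 236.
Buyers pay Pb = 236 − 44 = 192; Q' = -72 + 1·236 = 164.
Buyers' price falls by P* − Pb = 664/3 − 192 = 88/3; sellers' price rises by Ps − P* = 236 − 664/3 = 44/3.
So consumers capture (88/3)/44 = 2/3 of each unit of subsidy.

Consumer share = 2/3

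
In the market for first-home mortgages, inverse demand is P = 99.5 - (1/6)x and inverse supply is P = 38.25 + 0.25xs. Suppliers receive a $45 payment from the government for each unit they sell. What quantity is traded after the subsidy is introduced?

Pre-subsidy: 99.5 - (1/6)x = 38.25 + 0.25x gives x* = 147 and P* = 75.
With the subsidy, sellers receive Ps = Pb + 45 for each unit, where Pb is the price buyers pay.
On the curves, Pb = 99.5 - (1/6)x and Ps = 38.25 + 0.25x; the wedge Ps − Pb = 45 gives 38.25 + 0.25x − (99.5 - (1/6)x) = 45, so x' = 255.
Then Pb = 99.5 − (1/6)·255 = 57 and Ps = 38.25 + 0.25·255 = 102.

x' = 255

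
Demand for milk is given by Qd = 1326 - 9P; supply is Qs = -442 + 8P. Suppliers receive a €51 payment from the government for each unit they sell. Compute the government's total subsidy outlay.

Pre-subsidy: 1326 - 9P = -442 + 8P gives P* = 104, Q* = 390.
With the subsidy, sellers receive Ps = Pb + 51 for each unit, where Pb is the price buyers pay.
Supply in terms of Pb becomes Qs = -442 + 8(Pb + 51) = -34 + 8Pb. Setting this equal to demand: 1326 - 9Pb = -34 + 8Pb, so Pb = 80.
Sellers receive Ps = 80 + 51 = 131; Q' = 1326 − 9·80 = 606.
Government outlay = subsidy × quantity = 51 × 606 = 30906.

Government cost = €30906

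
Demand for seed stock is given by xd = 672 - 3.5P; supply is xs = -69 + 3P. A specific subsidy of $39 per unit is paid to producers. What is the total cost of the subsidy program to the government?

Pre-subsidy: 672 - 3.5P = -69 + 3P gives P* = 114, x* = 273.
With the subsidy, sellers receive Ps = Pb + 39 for each unit, where Pb is the price buyers pay.
Supply in terms of Pb becomes xs = -69 + 3(Pb + 39) = 48 + 3Pb. Setting this equal to demand: 672 - 3.5Pb = 48 + 3Pb, so Pb = 96.
Sellers receive Ps = 96 + 39 = 135; x' = 672 − 3.5·96 = 336.
Government outlay = subsidy × quantity = 39 × 336 = 13104.

Government cost = $13104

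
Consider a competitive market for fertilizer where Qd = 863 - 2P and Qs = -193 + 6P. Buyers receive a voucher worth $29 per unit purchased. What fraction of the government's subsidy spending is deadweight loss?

DWL / government spending = 87/2570

Pre-subsidy: 863 - 2P = -193 + 6P gives P* = 132, Q* = 599.
With the rebate, buyers effectively pay Pb = Ps − 29, where Ps is the price sellers receive.
Demand in terms of Ps becomes Qd = 863 − 2(Ps − 29) = 921 - 2Ps. Setting this equal to supply: 921 - 2Ps = -193 + 6Ps, so Ps = 139.25.
Buyers pay Pb = 139.25 − 29 = 110.25; Q' = -193 + 6·139.25 = 642.5.
ΔCS = ½(599 + 642.5)(132 − 110.25) = 13501.3125; ΔPS = ½(599 + 642.5)(139.25 − 132) = 4500.4375.
Government spending = 29 × 642.5 = 18632.5.
DWL = ½ × 29 × (642.5 − 599) = 630.75; fraction = 630.75 / 18632.5 = 87/2570.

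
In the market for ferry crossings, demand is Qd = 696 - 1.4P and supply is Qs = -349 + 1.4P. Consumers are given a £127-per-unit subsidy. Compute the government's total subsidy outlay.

Pre-subsidy: 696 - 1.4P = -349 + 1.4P gives P* = 5225/14, Q* = 173.5.
With the rebate, buyers effectively pay Pb = Ps − 127, where Ps is the price sellers receive.
Demand in terms of Ps becomes Qd = 696 − 1.4(Ps − 127) = 873.8 - 1.4Ps. Setting this equal to supply: 873.8 - 1.4Ps = -349 + 1.4Ps, so Ps = 3057/7.
Buyers pay Pb = 3057/7 − 127 = 2168/7; Q' = -349 + 1.4·(3057/7) = 262.4.
Government outlay = subsidy × quantity = 127 × 262.4 = 33324.8.

Government cost = £33324.8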